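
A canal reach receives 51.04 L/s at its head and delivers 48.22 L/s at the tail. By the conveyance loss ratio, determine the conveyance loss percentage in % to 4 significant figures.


Approach: apply the conveyance loss ratio, loss% = ((Q_head - Q_tail)/Q_head)*100.
loss = ((51.04 - 48.22)/51.04)*100 = 5.525 %
Therefore the conveyance loss percentage = 5.525 %.


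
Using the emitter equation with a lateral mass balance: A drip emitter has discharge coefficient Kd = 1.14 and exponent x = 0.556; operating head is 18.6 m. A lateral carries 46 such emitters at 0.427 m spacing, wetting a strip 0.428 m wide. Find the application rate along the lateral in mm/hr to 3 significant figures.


Approach: apply the emitter equation with a lateral mass balance, q = Kd*h^x; Q = n*q; rate = Q/(n*spacing*width).
Step 1 — single emitter flow (q = Kd*h^x):
  q = 1.14 * 18.6^0.556 = 5.7910 L/hr
Step 2 — total lateral flow: Q = 46 * 5.7910 = 266.39 L/hr
Step 3 — wetted area: A = 46 * 0.427 * 0.428 = 8.4068 m^2
Step 4 — application rate: Q/A = 266.39/8.4068 = 31.7 mm/hr
Therefore the application rate along the lateral = 31.7 mm/hr.


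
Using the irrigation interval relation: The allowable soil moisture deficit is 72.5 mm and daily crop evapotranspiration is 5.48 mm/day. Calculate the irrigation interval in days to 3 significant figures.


Approach: apply the irrigation interval relation, interval = SMD / ETc.
interval = 72.5 / 5.48 = 13.2 days
Therefore the irrigation interval = 13.2 days.


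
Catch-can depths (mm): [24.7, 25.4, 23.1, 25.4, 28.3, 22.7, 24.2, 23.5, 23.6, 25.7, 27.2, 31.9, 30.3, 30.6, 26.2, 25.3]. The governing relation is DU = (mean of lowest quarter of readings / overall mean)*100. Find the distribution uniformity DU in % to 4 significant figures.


sorted lowest 4 of 16: [22.7, 23.1, 23.5, 23.6] -> mean = 23.2250 mm
overall mean = 26.1313 mm
DU = (23.2250/26.1313)*100 = 88.88 %
Therefore the distribution uniformity DU = 88.88 %.


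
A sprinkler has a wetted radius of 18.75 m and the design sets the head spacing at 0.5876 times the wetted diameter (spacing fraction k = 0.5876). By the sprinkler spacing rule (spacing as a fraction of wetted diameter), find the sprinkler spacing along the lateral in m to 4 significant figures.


Approach: apply the sprinkler spacing rule (spacing as a fraction of wetted diameter), S = k*(2*R).
S = 0.5876 * (2 * 18.75) = 22.04 m
Therefore the sprinkler spacing along the lateral = 22.04 m.


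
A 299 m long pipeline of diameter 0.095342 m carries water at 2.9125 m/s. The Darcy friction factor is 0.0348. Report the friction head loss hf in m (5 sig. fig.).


Approach: apply the Darcy-Weisbach equation, hf = f*(L/D)*(v^2/(2g)).
hf = 0.0348 * (299/0.095342) * (2.9125^2 / (2*9.81))
hf = 47.184 m
Therefore the friction head loss hf = 47.184 m.


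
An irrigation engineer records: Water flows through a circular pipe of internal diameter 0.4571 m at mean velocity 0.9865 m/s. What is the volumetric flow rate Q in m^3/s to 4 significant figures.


Approach: apply the continuity equation for pipe flow, Q = A * v with A = pi*(D/2)^2.
A = pi*(0.4571/2)^2 = 0.164101 m^2
Q = 0.164101 * 0.9865 = 0.1619 m^3/s
Therefore the volumetric flow rate Q = 0.1619 m^3/s.


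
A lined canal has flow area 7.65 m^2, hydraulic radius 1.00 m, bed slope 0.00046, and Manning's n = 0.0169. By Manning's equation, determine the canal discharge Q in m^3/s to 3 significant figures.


Approach: apply Manning's equation, Q = (1/n)*A*R^(2/3)*S^(1/2).
Q = (1/0.0169) * 7.65 * 1.00^(2/3) * 0.00046^(1/2) = 9.71 m^3/s
Therefore the canal discharge Q = 9.71 m^3/s.


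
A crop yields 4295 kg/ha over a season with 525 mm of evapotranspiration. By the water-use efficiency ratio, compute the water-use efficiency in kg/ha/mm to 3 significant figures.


Approach: apply the water-use efficiency ratio, WUE = yield/ET.
WUE = 4295 / 525 = 8.18 kg/ha/mm
Therefore the water-use efficiency = 8.18 kg/ha/mm.


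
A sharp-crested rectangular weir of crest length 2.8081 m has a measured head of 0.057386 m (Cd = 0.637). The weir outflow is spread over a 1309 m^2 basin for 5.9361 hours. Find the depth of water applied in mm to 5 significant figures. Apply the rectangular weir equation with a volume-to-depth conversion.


Approach: apply the rectangular weir equation with a volume-to-depth conversion, Q = (2/3)*Cd*L*sqrt(2g)*H^1.5; d = Q*t/A * 1000.
Step 1 — weir discharge:
  Q = (2/3)*0.637*2.8081*sqrt(2*9.81)*0.057386^1.5 = 0.07261380 m^3/s
Step 2 — volume: V = 0.07261380 * 5.9361*3600 = 1551.754 m^3
Step 3 — depth: d = V/A * 1000 = 1551.754/1309 * 1000 = 1185.4 mm
Therefore the depth of water applied = 1185.4 mm.


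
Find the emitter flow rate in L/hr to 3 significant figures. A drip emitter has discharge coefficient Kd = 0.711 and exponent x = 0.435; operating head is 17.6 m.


Approach: apply the emitter characteristic equation, q = Kd * h^x.
q = 0.711 * 17.6^0.435 = 2.48 L/hr
Therefore the emitter flow rate = 2.48 L/hr.


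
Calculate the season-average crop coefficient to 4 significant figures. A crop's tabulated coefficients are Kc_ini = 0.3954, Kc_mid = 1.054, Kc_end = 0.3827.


Approach: apply a simple seasonal average, Kc_avg = (Kc_ini + Kc_mid + Kc_end)/3.
Kc_avg = (0.3954 + 1.054 + 0.3827)/3 = 0.6107
Therefore the season-average crop coefficient = 0.6107.


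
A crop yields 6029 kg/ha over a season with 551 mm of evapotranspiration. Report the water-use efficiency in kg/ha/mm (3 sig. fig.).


Approach: apply the water-use efficiency ratio, WUE = yield/ET.
WUE = 6029 / 551 = 10.9 kg/ha/mm
Therefore the water-use efficiency = 10.9 kg/ha/mm.


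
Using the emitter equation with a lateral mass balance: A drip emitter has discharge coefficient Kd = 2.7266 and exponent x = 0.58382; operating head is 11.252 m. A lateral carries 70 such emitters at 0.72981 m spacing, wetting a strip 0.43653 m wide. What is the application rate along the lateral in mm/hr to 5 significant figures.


Approach: apply the emitter equation with a lateral mass balance, q = Kd*h^x; Q = n*q; rate = Q/(n*spacing*width).
Step 1 — single emitter flow (q = Kd*h^x):
  q = 2.7266 * 11.252^0.58382 = 11.20341 L/hr
Step 2 — total lateral flow: Q = 70 * 11.20341 = 784.2389 L/hr
Step 3 — wetted area: A = 70 * 0.72981 * 0.43653 = 22.30088 m^2
Step 4 — application rate: Q/A = 784.2389/22.30088 = 35.166 mm/hr
Therefore the application rate along the lateral = 35.166 mm/hr.


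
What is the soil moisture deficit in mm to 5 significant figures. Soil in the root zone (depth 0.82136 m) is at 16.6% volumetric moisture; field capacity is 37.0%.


Approach: apply the soil moisture deficit relation, SMD = (FC - theta)/100 * depth * 1000.
SMD = (37.0 - 16.6)/100 * 0.82136 * 1000 = 167.56 mm
Therefore the soil moisture deficit = 167.56 mm.


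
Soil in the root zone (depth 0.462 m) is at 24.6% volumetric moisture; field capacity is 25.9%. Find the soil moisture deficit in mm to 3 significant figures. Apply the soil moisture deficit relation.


Approach: apply the soil moisture deficit relation, SMD = (FC - theta)/100 * depth * 1000.
SMD = (25.9 - 24.6)/100 * 0.462 * 1000 = 6.01 mm
Therefore the soil moisture deficit = 6.01 mm.


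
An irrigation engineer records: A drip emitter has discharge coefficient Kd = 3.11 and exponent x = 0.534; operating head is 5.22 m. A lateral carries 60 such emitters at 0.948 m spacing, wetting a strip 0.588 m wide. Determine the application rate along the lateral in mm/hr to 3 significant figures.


Approach: apply the emitter equation with a lateral mass balance, q = Kd*h^x; Q = n*q; rate = Q/(n*spacing*width).
Step 1 — single emitter flow (q = Kd*h^x):
  q = 3.11 * 5.22^0.534 = 7.5162 L/hr
Step 2 — total lateral flow: Q = 60 * 7.5162 = 450.97 L/hr
Step 3 — wetted area: A = 60 * 0.948 * 0.588 = 33.445 m^2
Step 4 — application rate: Q/A = 450.97/33.445 = 13.5 mm/hr
Therefore the application rate along the lateral = 13.5 mm/hr.


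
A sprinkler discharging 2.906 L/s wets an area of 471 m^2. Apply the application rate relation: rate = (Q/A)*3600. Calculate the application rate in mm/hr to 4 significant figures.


rate = (2.906 / 471) * 3600 = 22.21 mm/hr
Therefore the application rate = 22.21 mm/hr.


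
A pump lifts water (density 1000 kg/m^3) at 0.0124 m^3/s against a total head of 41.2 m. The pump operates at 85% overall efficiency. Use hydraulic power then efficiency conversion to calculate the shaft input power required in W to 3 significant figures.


Approach: apply hydraulic power then efficiency conversion, P = rho*g*Q*H; P_in = P/eta.
Step 1 — hydraulic power (P = rho*g*Q*H):
  P = 1000 * 9.81 * 0.0124 * 41.2 = 5011.7 W
Step 2 — input power: P_in = P/eta = 5011.7 / 0.85 = 5900 W
Therefore the shaft input power required = 5900 W.


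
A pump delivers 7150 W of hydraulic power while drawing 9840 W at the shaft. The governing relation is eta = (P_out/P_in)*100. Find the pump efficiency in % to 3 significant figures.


eta = (7150 / 9840) * 100 = 72.7 %
Therefore the pump efficiency = 72.7 %.


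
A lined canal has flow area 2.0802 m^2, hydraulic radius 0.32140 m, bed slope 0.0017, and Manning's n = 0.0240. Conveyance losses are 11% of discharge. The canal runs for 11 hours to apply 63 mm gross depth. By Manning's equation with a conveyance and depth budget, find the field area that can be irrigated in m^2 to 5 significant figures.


Approach: apply Manning's equation with a conveyance and depth budget, Q = (1/n)*A*R^(2/3)*S^(1/2); Q_field = Q*(1-loss); Area = Q_field*t/(d/1000).
Step 1 — canal discharge (Manning's equation):
  Q = (1/0.0240) * 2.0802 * 0.32140^(2/3) * 0.0017^(1/2) = 1.676804 m^3/s
Step 2 — delivered flow: Q_field = 1.676804*(1 - 11/100) = 1.492355 m^3/s
Step 3 — volume delivered: V = 1.492355 * 11*3600 = 59097.27 m^3
Step 4 — area served: A = V / (depth/1000) = 59097.27 / 0.063 = 938050 m^2
Therefore the field area that can be irrigated = 938050 m^2.


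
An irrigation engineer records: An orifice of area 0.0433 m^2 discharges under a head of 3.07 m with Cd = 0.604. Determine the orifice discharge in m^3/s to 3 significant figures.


Approach: apply the orifice equation, Q = Cd*A*sqrt(2*g*h).
Q = 0.604 * 0.0433 * sqrt(2*9.81*3.07) = 0.203 m^3/s
Therefore the orifice discharge = 0.203 m^3/s.


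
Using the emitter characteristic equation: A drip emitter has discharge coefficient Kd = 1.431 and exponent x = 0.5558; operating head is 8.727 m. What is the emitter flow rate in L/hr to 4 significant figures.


Approach: apply the emitter characteristic equation, q = Kd * h^x.
q = 1.431 * 8.727^0.5558 = 4.771 L/hr
Therefore the emitter flow rate = 4.771 L/hr.


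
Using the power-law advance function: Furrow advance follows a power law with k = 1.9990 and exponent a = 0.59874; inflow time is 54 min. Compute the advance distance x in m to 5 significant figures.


Approach: apply the power-law advance function, x = k*t^a.
x = 1.9990 * 54^0.59874 = 21.780 m
Therefore the advance distance x = 21.780 m.


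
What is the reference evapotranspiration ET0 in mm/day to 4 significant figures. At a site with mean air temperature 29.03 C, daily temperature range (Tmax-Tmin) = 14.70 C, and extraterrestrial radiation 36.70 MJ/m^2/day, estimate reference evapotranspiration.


Approach: apply the Hargreaves-Samani method, ET0 = 0.0023*(Tmean+17.8)*sqrt(Tmax-Tmin)*0.408*Ra.
ET0 = 0.0023*(29.03+17.8)*sqrt(14.70)*0.408*36.70 = 6.184 mm/day
Therefore the reference evapotranspiration ET0 = 6.184 mm/day.


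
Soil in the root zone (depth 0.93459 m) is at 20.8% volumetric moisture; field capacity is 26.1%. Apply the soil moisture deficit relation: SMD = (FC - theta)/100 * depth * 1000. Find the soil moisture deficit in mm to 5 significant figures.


SMD = (26.1 - 20.8)/100 * 0.93459 * 1000 = 49.533 mm
Therefore the soil moisture deficit = 49.533 mm.


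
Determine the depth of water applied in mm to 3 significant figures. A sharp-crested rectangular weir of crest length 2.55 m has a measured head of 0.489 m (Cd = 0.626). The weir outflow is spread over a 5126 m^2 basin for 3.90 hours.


Approach: apply the rectangular weir equation with a volume-to-depth conversion, Q = (2/3)*Cd*L*sqrt(2g)*H^1.5; d = Q*t/A * 1000.
Step 1 — weir discharge:
  Q = (2/3)*0.626*2.55*sqrt(2*9.81)*0.489^1.5 = 1.6119 m^3/s
Step 2 — volume: V = 1.6119 * 3.90*3600 = 22631 m^3
Step 3 — depth: d = V/A * 1000 = 22631/5126 * 1000 = 4410 mm
Therefore the depth of water applied = 4410 mm.


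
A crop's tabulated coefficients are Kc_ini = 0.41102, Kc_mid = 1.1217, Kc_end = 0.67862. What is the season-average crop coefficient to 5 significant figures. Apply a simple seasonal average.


Approach: apply a simple seasonal average, Kc_avg = (Kc_ini + Kc_mid + Kc_end)/3.
Kc_avg = (0.41102 + 1.1217 + 0.67862)/3 = 0.73711
Therefore the season-average crop coefficient = 0.73711.


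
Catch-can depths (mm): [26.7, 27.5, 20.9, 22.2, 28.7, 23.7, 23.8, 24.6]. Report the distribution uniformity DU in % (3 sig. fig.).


Approach: apply the low-quarter distribution uniformity, DU = (mean of lowest quarter of readings / overall mean)*100.
sorted lowest 2 of 8: [20.9, 22.2] -> mean = 21.550 mm
overall mean = 24.762 mm
DU = (21.550/24.762)*100 = 87.0 %
Therefore the distribution uniformity DU = 87.0 %.


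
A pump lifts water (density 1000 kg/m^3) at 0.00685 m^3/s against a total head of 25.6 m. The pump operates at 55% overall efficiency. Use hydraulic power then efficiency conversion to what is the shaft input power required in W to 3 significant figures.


Approach: apply hydraulic power then efficiency conversion, P = rho*g*Q*H; P_in = P/eta.
Step 1 — hydraulic power (P = rho*g*Q*H):
  P = 1000 * 9.81 * 0.00685 * 25.6 = 1720.3 W
Step 2 — input power: P_in = P/eta = 1720.3 / 0.55 = 3130 W
Therefore the shaft input power required = 3130 W.


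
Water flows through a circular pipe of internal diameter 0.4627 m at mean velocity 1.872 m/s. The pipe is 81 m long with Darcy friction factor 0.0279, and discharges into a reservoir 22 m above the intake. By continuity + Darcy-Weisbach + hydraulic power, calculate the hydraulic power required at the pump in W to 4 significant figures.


Approach: apply continuity + Darcy-Weisbach + hydraulic power, Q = A*v; hf = f*(L/D)*(v^2/(2g)); H = static + hf; P = rho*g*Q*H.
Step 1 — flow rate (continuity, Q = A*v):
  A = pi*(0.4627/2)^2 = 0.168147 m^2
  Q = 0.168147 * 1.872 = 0.314771 m^3/s
Step 2 — friction head loss (Darcy-Weisbach):
  hf = 0.0279 * (81/0.4627) * (1.872^2 / (2*9.81))
  hf = 0.872373 m
Step 3 — total head: H = 22 + 0.872373 = 22.8724 m
Step 4 — hydraulic power (P = rho*g*Q*H):
  P = 1000 * 9.81 * 0.314771 * 22.8724 = 70630 W
Therefore the hydraulic power required at the pump = 70630 W.


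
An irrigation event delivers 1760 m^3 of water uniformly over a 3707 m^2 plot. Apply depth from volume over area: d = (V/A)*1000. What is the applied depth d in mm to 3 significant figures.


d = (1760 / 3707) * 1000 = 475 mm
Therefore the applied depth d = 475 mm.


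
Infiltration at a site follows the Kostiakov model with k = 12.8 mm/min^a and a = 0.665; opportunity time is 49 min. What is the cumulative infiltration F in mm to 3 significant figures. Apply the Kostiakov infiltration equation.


Approach: apply the Kostiakov infiltration equation, F = k*t^a.
F = 12.8 * 49^0.665 = 170 mm
Therefore the cumulative infiltration F = 170 mm.


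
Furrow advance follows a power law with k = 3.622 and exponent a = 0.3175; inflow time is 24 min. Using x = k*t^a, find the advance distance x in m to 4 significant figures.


x = 3.622 * 24^0.3175 = 9.935 m
Therefore the advance distance x = 9.935 m.


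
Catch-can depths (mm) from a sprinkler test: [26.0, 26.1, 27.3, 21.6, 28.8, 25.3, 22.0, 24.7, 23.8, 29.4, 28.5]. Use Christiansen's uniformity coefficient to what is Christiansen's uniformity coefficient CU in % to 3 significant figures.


Approach: apply Christiansen's uniformity coefficient, CU = (1 - mean_abs_deviation/mean)*100.
mean = 25.773 mm
mean |d_i - mean| = 2.0843 mm
CU = (1 - 2.0843/25.773)*100 = 91.9 %
Therefore Christiansen's uniformity coefficient CU = 91.9 %.


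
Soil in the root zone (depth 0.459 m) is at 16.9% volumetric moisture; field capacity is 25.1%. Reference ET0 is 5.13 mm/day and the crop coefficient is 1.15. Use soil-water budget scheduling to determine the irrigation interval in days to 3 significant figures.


Approach: apply soil-water budget scheduling, SMD = (FC-theta)/100*depth*1000; ETc = ET0*Kc; interval = SMD/ETc.
Step 1 — soil moisture deficit:
  SMD = (25.1 - 16.9)/100 * 0.459 * 1000 = 37.638 mm
Step 2 — daily crop ET (ETc = ET0*Kc):
  ETc = 5.13 * 1.15 = 5.8995 mm/day
Step 3 — irrigation interval (SMD/ETc):
  interval = 37.638 / 5.8995 = 6.38 days
Therefore the irrigation interval = 6.38 days.


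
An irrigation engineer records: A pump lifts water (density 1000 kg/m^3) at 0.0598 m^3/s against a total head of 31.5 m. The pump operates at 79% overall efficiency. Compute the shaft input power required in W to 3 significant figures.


Approach: apply hydraulic power then efficiency conversion, P = rho*g*Q*H; P_in = P/eta.
Step 1 — hydraulic power (P = rho*g*Q*H):
  P = 1000 * 9.81 * 0.0598 * 31.5 = 18479 W
Step 2 — input power: P_in = P/eta = 18479 / 0.79 = 23400 W
Therefore the shaft input power required = 23400 W.


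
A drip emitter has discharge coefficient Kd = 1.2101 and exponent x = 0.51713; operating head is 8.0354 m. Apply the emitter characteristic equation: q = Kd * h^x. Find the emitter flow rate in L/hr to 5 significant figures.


q = 1.2101 * 8.0354^0.51713 = 3.5549 L/hr
Therefore the emitter flow rate = 3.5549 L/hr.


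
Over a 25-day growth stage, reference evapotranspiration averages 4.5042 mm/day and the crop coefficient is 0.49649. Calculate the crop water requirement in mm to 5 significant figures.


Approach: apply the crop water requirement relation, CWR = ET0 * Kc * days.
CWR = 4.5042 * 0.49649 * 25 = 55.907 mm
Therefore the crop water requirement = 55.907 mm.


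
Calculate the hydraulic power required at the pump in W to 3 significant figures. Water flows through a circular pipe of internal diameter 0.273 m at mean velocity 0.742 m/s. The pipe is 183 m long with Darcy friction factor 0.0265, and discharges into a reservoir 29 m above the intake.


Approach: apply continuity + Darcy-Weisbach + hydraulic power, Q = A*v; hf = f*(L/D)*(v^2/(2g)); H = static + hf; P = rho*g*Q*H.
Step 1 — flow rate (continuity, Q = A*v):
  A = pi*(0.273/2)^2 = 0.058535 m^2
  Q = 0.058535 * 0.742 = 0.043433 m^3/s
Step 2 — friction head loss (Darcy-Weisbach):
  hf = 0.0265 * (183/0.273) * (0.742^2 / (2*9.81))
  hf = 0.49847 m
Step 3 — total head: H = 29 + 0.49847 = 29.498 m
Step 4 — hydraulic power (P = rho*g*Q*H):
  P = 1000 * 9.81 * 0.043433 * 29.498 = 12600 W
Therefore the hydraulic power required at the pump = 12600 W.


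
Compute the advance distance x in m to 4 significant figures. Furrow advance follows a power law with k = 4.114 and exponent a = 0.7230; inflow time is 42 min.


Approach: apply the power-law advance function, x = k*t^a.
x = 4.114 * 42^0.7230 = 61.36 m
Therefore the advance distance x = 61.36 m.


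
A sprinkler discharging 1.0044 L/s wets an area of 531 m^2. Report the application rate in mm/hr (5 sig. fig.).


Approach: apply the application rate relation, rate = (Q/A)*3600.
rate = (1.0044 / 531) * 3600 = 6.8095 mm/hr
Therefore the application rate = 6.8095 mm/hr.


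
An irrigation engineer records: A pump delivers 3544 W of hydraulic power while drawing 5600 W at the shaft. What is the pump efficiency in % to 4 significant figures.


Approach: apply the efficiency ratio, eta = (P_out/P_in)*100.
eta = (3544 / 5600) * 100 = 63.29 %
Therefore the pump efficiency = 63.29 %.


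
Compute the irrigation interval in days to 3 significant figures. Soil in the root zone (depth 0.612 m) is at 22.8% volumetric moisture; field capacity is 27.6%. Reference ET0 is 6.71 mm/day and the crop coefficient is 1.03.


Approach: apply soil-water budget scheduling, SMD = (FC-theta)/100*depth*1000; ETc = ET0*Kc; interval = SMD/ETc.
Step 1 — soil moisture deficit:
  SMD = (27.6 - 22.8)/100 * 0.612 * 1000 = 29.376 mm
Step 2 — daily crop ET (ETc = ET0*Kc):
  ETc = 6.71 * 1.03 = 6.9113 mm/day
Step 3 — irrigation interval (SMD/ETc):
  interval = 29.376 / 6.9113 = 4.25 days
Therefore the irrigation interval = 4.25 days.


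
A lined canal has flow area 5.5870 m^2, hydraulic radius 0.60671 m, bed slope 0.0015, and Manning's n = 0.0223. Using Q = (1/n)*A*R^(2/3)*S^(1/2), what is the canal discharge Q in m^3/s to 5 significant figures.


Q = (1/0.0223) * 5.5870 * 0.60671^(2/3) * 0.0015^(1/2) = 6.9541 m^3/s
Therefore the canal discharge Q = 6.9541 m^3/s.


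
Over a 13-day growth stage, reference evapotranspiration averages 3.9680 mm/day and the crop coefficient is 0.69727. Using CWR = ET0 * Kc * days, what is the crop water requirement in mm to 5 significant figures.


CWR = 3.9680 * 0.69727 * 13 = 35.968 mm
Therefore the crop water requirement = 35.968 mm.


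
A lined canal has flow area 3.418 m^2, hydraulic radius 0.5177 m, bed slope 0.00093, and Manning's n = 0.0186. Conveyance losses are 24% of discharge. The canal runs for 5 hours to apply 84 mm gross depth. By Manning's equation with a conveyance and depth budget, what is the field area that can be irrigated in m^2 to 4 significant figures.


Approach: apply Manning's equation with a conveyance and depth budget, Q = (1/n)*A*R^(2/3)*S^(1/2); Q_field = Q*(1-loss); Area = Q_field*t/(d/1000).
Step 1 — canal discharge (Manning's equation):
  Q = (1/0.0186) * 3.418 * 0.5177^(2/3) * 0.00093^(1/2) = 3.61315 m^3/s
Step 2 — delivered flow: Q_field = 3.61315*(1 - 24/100) = 2.74599 m^3/s
Step 3 — volume delivered: V = 2.74599 * 5*3600 = 49427.9 m^3
Step 4 — area served: A = V / (depth/1000) = 49427.9 / 0.084 = 588400 m^2
Therefore the field area that can be irrigated = 588400 m^2.


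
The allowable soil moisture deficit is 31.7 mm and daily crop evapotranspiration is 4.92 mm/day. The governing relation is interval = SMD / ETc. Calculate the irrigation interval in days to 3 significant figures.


interval = 31.7 / 4.92 = 6.44 days
Therefore the irrigation interval = 6.44 days.


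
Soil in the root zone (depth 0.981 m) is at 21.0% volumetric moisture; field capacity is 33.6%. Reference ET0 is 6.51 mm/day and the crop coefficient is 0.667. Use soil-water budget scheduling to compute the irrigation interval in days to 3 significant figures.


Approach: apply soil-water budget scheduling, SMD = (FC-theta)/100*depth*1000; ETc = ET0*Kc; interval = SMD/ETc.
Step 1 — soil moisture deficit:
  SMD = (33.6 - 21.0)/100 * 0.981 * 1000 = 123.61 mm
Step 2 — daily crop ET (ETc = ET0*Kc):
  ETc = 6.51 * 0.667 = 4.3422 mm/day
Step 3 — irrigation interval (SMD/ETc):
  interval = 123.61 / 4.3422 = 28.5 days
Therefore the irrigation interval = 28.5 days.


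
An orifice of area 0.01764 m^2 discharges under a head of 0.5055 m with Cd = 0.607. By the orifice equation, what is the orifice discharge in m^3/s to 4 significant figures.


Approach: apply the orifice equation, Q = Cd*A*sqrt(2*g*h).
Q = 0.607 * 0.01764 * sqrt(2*9.81*0.5055) = 0.03372 m^3/s
Therefore the orifice discharge = 0.03372 m^3/s.


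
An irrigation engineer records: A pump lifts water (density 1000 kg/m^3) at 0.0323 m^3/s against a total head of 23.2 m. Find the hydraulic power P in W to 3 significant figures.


Approach: apply the hydraulic power relation, P = rho*g*Q*H.
P = 1000 * 9.81 * 0.0323 * 23.2 = 7350 W
Therefore the hydraulic power P = 7350 W.


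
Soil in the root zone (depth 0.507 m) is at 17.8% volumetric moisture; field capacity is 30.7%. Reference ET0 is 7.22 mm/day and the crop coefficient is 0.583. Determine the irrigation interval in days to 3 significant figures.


Approach: apply soil-water budget scheduling, SMD = (FC-theta)/100*depth*1000; ETc = ET0*Kc; interval = SMD/ETc.
Step 1 — soil moisture deficit:
  SMD = (30.7 - 17.8)/100 * 0.507 * 1000 = 65.403 mm
Step 2 — daily crop ET (ETc = ET0*Kc):
  ETc = 7.22 * 0.583 = 4.2093 mm/day
Step 3 — irrigation interval (SMD/ETc):
  interval = 65.403 / 4.2093 = 15.5 days
Therefore the irrigation interval = 15.5 days.


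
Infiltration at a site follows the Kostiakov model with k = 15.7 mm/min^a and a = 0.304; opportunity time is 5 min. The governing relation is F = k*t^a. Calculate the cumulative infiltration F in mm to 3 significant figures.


F = 15.7 * 5^0.304 = 25.6 mm
Therefore the cumulative infiltration F = 25.6 mm.


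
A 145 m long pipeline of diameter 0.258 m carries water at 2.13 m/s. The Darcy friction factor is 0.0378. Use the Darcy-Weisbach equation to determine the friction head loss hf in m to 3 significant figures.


Approach: apply the Darcy-Weisbach equation, hf = f*(L/D)*(v^2/(2g)).
hf = 0.0378 * (145/0.258) * (2.13^2 / (2*9.81))
hf = 4.91 m
Therefore the friction head loss hf = 4.91 m.


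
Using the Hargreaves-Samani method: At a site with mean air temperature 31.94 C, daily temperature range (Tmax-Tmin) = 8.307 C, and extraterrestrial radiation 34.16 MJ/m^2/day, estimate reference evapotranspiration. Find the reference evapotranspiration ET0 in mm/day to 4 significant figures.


Approach: apply the Hargreaves-Samani method, ET0 = 0.0023*(Tmean+17.8)*sqrt(Tmax-Tmin)*0.408*Ra.
ET0 = 0.0023*(31.94+17.8)*sqrt(8.307)*0.408*34.16 = 4.596 mm/day
Therefore the reference evapotranspiration ET0 = 4.596 mm/day.


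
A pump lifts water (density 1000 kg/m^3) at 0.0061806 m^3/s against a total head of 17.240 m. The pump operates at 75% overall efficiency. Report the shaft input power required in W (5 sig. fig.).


Approach: apply hydraulic power then efficiency conversion, P = rho*g*Q*H; P_in = P/eta.
Step 1 — hydraulic power (P = rho*g*Q*H):
  P = 1000 * 9.81 * 0.0061806 * 17.240 = 1045.290 W
Step 2 — input power: P_in = P/eta = 1045.290 / 0.75 = 1393.7 W
Therefore the shaft input power required = 1393.7 W.


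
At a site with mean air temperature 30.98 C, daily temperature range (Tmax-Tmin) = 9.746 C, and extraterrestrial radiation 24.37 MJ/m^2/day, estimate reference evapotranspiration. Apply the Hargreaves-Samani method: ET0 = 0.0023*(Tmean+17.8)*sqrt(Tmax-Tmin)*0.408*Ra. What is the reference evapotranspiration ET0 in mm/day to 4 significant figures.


ET0 = 0.0023*(30.98+17.8)*sqrt(9.746)*0.408*24.37 = 3.483 mm/day
Therefore the reference evapotranspiration ET0 = 3.483 mm/day.


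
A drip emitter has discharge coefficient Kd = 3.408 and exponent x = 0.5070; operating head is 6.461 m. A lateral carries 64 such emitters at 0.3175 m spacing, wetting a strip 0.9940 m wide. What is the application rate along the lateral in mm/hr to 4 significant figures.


Approach: apply the emitter equation with a lateral mass balance, q = Kd*h^x; Q = n*q; rate = Q/(n*spacing*width).
Step 1 — single emitter flow (q = Kd*h^x):
  q = 3.408 * 6.461^0.5070 = 8.77650 L/hr
Step 2 — total lateral flow: Q = 64 * 8.77650 = 561.696 L/hr
Step 3 — wetted area: A = 64 * 0.3175 * 0.9940 = 20.1981 m^2
Step 4 — application rate: Q/A = 561.696/20.1981 = 27.81 mm/hr
Therefore the application rate along the lateral = 27.81 mm/hr.


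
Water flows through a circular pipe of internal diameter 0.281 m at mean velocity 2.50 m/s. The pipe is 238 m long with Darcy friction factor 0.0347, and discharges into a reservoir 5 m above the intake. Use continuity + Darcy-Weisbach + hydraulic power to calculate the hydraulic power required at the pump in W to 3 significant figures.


Approach: apply continuity + Darcy-Weisbach + hydraulic power, Q = A*v; hf = f*(L/D)*(v^2/(2g)); H = static + hf; P = rho*g*Q*H.
Step 1 — flow rate (continuity, Q = A*v):
  A = pi*(0.281/2)^2 = 0.062016 m^2
  Q = 0.062016 * 2.50 = 0.15504 m^3/s
Step 2 — friction head loss (Darcy-Weisbach):
  hf = 0.0347 * (238/0.281) * (2.50^2 / (2*9.81))
  hf = 9.3623 m
Step 3 — total head: H = 5 + 9.3623 = 14.362 m
Step 4 — hydraulic power (P = rho*g*Q*H):
  P = 1000 * 9.81 * 0.15504 * 14.362 = 21800 W
Therefore the hydraulic power required at the pump = 21800 W.


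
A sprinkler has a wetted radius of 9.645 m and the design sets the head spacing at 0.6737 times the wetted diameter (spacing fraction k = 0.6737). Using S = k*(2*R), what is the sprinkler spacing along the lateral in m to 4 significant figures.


S = 0.6737 * (2 * 9.645) = 13.00 m
Therefore the sprinkler spacing along the lateral = 13.00 m.


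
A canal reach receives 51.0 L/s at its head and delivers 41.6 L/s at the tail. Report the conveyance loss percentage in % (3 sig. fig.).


Approach: apply the conveyance loss ratio, loss% = ((Q_head - Q_tail)/Q_head)*100.
loss = ((51.0 - 41.6)/51.0)*100 = 18.4 %
Therefore the conveyance loss percentage = 18.4 %.


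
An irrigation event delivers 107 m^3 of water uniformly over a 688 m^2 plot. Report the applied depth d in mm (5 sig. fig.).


Approach: apply depth from volume over area, d = (V/A)*1000.
d = (107 / 688) * 1000 = 155.52 mm
Therefore the applied depth d = 155.52 mm.


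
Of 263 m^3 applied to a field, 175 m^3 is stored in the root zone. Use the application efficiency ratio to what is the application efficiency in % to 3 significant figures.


Approach: apply the application efficiency ratio, Ea = (stored/applied)*100.
Ea = (175/263)*100 = 66.5 %
Therefore the application efficiency = 66.5 %.


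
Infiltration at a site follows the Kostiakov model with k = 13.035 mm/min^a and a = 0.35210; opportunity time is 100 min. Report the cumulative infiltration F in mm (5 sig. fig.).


Approach: apply the Kostiakov infiltration equation, F = k*t^a.
F = 13.035 * 100^0.35210 = 65.965 mm
Therefore the cumulative infiltration F = 65.965 mm.


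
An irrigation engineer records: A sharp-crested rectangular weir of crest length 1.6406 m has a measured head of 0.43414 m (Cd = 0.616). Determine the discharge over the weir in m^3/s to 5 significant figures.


Approach: apply the rectangular weir equation, Q = (2/3)*Cd*L*sqrt(2g)*H^1.5.
Q = (2/3)*0.616*1.6406*sqrt(2*9.81)*0.43414^1.5 = 0.85366 m^3/s
Therefore the discharge over the weir = 0.85366 m^3/s.


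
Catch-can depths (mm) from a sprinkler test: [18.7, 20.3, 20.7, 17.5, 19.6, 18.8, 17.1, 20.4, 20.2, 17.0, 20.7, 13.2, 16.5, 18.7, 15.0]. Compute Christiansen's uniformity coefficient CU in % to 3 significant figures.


Approach: apply Christiansen's uniformity coefficient, CU = (1 - mean_abs_deviation/mean)*100.
mean = 18.293 mm
mean |d_i - mean| = 1.7947 mm
CU = (1 - 1.7947/18.293)*100 = 90.2 %
Therefore Christiansen's uniformity coefficient CU = 90.2 %.


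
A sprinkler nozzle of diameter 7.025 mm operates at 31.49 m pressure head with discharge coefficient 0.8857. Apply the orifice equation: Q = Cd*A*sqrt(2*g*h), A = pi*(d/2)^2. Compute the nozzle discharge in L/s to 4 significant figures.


A = pi*(7.025e-3/2)^2 = 3.87599e-05 m^2
Q = 0.8857 * 3.87599e-05 * sqrt(2*9.81*31.49) * 1000 = 0.8533 L/s
Therefore the nozzle discharge = 0.8533 L/s.


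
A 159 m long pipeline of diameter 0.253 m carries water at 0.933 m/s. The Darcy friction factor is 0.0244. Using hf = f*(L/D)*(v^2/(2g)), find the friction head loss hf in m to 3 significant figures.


hf = 0.0244 * (159/0.253) * (0.933^2 / (2*9.81))
hf = 0.680 m
Therefore the friction head loss hf = 0.680 m.


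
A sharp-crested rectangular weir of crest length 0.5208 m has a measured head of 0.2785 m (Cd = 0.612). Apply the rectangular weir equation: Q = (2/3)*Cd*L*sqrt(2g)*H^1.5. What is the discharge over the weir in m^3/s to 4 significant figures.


Q = (2/3)*0.612*0.5208*sqrt(2*9.81)*0.2785^1.5 = 0.1383 m^3/s
Therefore the discharge over the weir = 0.1383 m^3/s.


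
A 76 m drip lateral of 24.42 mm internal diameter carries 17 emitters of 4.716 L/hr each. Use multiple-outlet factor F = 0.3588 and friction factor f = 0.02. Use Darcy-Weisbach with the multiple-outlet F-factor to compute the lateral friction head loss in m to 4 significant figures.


Approach: apply Darcy-Weisbach with the multiple-outlet F-factor, Q = n*q/(3600*1000) m^3/s; v = Q/A; hf = F*f*(L/D)*(v^2/(2g)).
Q = 17*4.716/(3600*1000) = 2.22700e-05 m^3/s
A = pi*(24.42e-3/2)^2 = 4.68362e-04 m^2, so v = Q/A = 0.0475487 m/s
hf = 0.3588*0.02*(76/0.02442)*(0.0475487^2/(2*9.81)) = 0.002574 m
Therefore the lateral friction head loss = 0.002574 m.


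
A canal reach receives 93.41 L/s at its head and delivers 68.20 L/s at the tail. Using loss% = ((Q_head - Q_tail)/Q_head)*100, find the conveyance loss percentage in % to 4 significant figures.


loss = ((93.41 - 68.20)/93.41)*100 = 26.99 %
Therefore the conveyance loss percentage = 26.99 %.


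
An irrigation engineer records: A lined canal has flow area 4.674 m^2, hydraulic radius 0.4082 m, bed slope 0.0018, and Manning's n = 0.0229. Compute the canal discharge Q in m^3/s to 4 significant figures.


Approach: apply Manning's equation, Q = (1/n)*A*R^(2/3)*S^(1/2).
Q = (1/0.0229) * 4.674 * 0.4082^(2/3) * 0.0018^(1/2) = 4.765 m^3/s
Therefore the canal discharge Q = 4.765 m^3/s.


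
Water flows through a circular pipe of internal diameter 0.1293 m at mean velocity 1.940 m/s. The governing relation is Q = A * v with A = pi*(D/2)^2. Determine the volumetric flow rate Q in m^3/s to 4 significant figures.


A = pi*(0.1293/2)^2 = 0.0131307 m^2
Q = 0.0131307 * 1.940 = 0.02547 m^3/s
Therefore the volumetric flow rate Q = 0.02547 m^3/s.


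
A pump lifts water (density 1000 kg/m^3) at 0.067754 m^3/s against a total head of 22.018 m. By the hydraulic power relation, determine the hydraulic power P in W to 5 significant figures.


Approach: apply the hydraulic power relation, P = rho*g*Q*H.
P = 1000 * 9.81 * 0.067754 * 22.018 = 14635 W
Therefore the hydraulic power P = 14635 W.


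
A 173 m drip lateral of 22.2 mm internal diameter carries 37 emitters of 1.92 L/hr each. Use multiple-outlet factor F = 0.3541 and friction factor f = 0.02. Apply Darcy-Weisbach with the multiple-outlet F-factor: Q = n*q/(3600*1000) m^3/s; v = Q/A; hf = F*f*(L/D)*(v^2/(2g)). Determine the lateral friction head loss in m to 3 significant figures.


Q = 37*1.92/(3600*1000) = 1.9733e-05 m^3/s
A = pi*(22.2e-3/2)^2 = 3.8708e-04 m^2, so v = Q/A = 0.050981 m/s
hf = 0.3541*0.02*(173/0.0222)*(0.050981^2/(2*9.81)) = 0.00731 m
Therefore the lateral friction head loss = 0.00731 m.


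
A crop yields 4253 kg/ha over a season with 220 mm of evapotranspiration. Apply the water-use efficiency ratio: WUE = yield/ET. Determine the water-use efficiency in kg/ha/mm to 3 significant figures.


WUE = 4253 / 220 = 19.3 kg/ha/mm
Therefore the water-use efficiency = 19.3 kg/ha/mm.


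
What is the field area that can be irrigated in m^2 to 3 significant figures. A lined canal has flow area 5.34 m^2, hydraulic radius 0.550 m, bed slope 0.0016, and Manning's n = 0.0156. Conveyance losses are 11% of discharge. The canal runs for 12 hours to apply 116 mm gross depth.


Approach: apply Manning's equation with a conveyance and depth budget, Q = (1/n)*A*R^(2/3)*S^(1/2); Q_field = Q*(1-loss); Area = Q_field*t/(d/1000).
Step 1 — canal discharge (Manning's equation):
  Q = (1/0.0156) * 5.34 * 0.550^(2/3) * 0.0016^(1/2) = 9.1915 m^3/s
Step 2 — delivered flow: Q_field = 9.1915*(1 - 11/100) = 8.1804 m^3/s
Step 3 — volume delivered: V = 8.1804 * 12*3600 = 353390 m^3
Step 4 — area served: A = V / (depth/1000) = 353390 / 0.116 = 3050000 m^2
Therefore the field area that can be irrigated = 3050000 m^2.


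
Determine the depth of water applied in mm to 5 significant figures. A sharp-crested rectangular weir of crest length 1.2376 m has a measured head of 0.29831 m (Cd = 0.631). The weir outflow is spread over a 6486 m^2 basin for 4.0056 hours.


Approach: apply the rectangular weir equation with a volume-to-depth conversion, Q = (2/3)*Cd*L*sqrt(2g)*H^1.5; d = Q*t/A * 1000.
Step 1 — weir discharge:
  Q = (2/3)*0.631*1.2376*sqrt(2*9.81)*0.29831^1.5 = 0.3757246 m^3/s
Step 2 — volume: V = 0.3757246 * 4.0056*3600 = 5418.009 m^3
Step 3 — depth: d = V/A * 1000 = 5418.009/6486 * 1000 = 835.34 mm
Therefore the depth of water applied = 835.34 mm.


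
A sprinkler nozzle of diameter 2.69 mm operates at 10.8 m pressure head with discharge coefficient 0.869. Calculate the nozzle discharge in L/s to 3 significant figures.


Approach: apply the orifice equation, Q = Cd*A*sqrt(2*g*h), A = pi*(d/2)^2.
A = pi*(2.69e-3/2)^2 = 5.6832e-06 m^2
Q = 0.869 * 5.6832e-06 * sqrt(2*9.81*10.8) * 1000 = 0.0719 L/s
Therefore the nozzle discharge = 0.0719 L/s.


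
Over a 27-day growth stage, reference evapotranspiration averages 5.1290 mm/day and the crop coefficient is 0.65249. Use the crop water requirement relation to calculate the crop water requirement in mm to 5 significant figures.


Approach: apply the crop water requirement relation, CWR = ET0 * Kc * days.
CWR = 5.1290 * 0.65249 * 27 = 90.359 mm
Therefore the crop water requirement = 90.359 mm.


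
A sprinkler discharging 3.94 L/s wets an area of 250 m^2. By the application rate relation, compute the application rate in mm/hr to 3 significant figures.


Approach: apply the application rate relation, rate = (Q/A)*3600.
rate = (3.94 / 250) * 3600 = 56.7 mm/hr
Therefore the application rate = 56.7 mm/hr.


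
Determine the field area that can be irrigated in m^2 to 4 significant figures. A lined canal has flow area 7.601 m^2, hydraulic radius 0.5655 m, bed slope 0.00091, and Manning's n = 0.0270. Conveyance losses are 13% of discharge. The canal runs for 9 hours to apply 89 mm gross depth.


Approach: apply Manning's equation with a conveyance and depth budget, Q = (1/n)*A*R^(2/3)*S^(1/2); Q_field = Q*(1-loss); Area = Q_field*t/(d/1000).
Step 1 — canal discharge (Manning's equation):
  Q = (1/0.0270) * 7.601 * 0.5655^(2/3) * 0.00091^(1/2) = 5.80741 m^3/s
Step 2 — delivered flow: Q_field = 5.80741*(1 - 13/100) = 5.05245 m^3/s
Step 3 — volume delivered: V = 5.05245 * 9*3600 = 163699 m^3
Step 4 — area served: A = V / (depth/1000) = 163699 / 0.089 = 1839000 m^2
Therefore the field area that can be irrigated = 1839000 m^2.


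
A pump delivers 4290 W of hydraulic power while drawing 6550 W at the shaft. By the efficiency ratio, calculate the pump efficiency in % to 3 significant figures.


Approach: apply the efficiency ratio, eta = (P_out/P_in)*100.
eta = (4290 / 6550) * 100 = 65.5 %
Therefore the pump efficiency = 65.5 %.


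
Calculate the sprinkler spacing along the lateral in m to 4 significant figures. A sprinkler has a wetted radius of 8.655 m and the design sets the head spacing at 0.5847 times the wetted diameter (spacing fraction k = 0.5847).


Approach: apply the sprinkler spacing rule (spacing as a fraction of wetted diameter), S = k*(2*R).
S = 0.5847 * (2 * 8.655) = 10.12 m
Therefore the sprinkler spacing along the lateral = 10.12 m.


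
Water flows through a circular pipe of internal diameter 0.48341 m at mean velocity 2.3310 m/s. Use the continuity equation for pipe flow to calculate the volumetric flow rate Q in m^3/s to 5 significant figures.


Approach: apply the continuity equation for pipe flow, Q = A * v with A = pi*(D/2)^2.
A = pi*(0.48341/2)^2 = 0.1835359 m^2
Q = 0.1835359 * 2.3310 = 0.42782 m^3/s
Therefore the volumetric flow rate Q = 0.42782 m^3/s.


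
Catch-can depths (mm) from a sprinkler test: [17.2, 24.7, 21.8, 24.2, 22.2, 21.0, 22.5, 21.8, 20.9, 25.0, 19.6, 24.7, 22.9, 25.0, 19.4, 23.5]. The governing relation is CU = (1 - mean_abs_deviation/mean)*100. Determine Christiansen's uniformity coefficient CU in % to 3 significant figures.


mean = 22.275 mm
mean |d_i - mean| = 1.7875 mm
CU = (1 - 1.7875/22.275)*100 = 92.0 %
Therefore Christiansen's uniformity coefficient CU = 92.0 %.


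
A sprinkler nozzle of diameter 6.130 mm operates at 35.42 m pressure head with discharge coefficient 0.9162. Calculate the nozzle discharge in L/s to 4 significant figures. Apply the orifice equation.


Approach: apply the orifice equation, Q = Cd*A*sqrt(2*g*h), A = pi*(d/2)^2.
A = pi*(6.130e-3/2)^2 = 2.95128e-05 m^2
Q = 0.9162 * 2.95128e-05 * sqrt(2*9.81*35.42) * 1000 = 0.7128 L/s
Therefore the nozzle discharge = 0.7128 L/s.
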